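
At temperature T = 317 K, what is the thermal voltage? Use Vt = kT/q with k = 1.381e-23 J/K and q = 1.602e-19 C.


Step 1: kT = 1.381e-23 * 317 = 4.37777e-21 J
Step 2: Vt = kT/q = 4.37777e-21 / 1.602e-19
Step 3: Vt = 0.02733 V

0.02733


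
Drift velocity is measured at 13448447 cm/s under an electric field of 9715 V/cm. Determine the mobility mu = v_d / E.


Step 1: mu = v_d / E
Step 2: mu = 13448447 / 9715
Step 3: mu = 1384.3 cm^2/(V*s)

1384.3


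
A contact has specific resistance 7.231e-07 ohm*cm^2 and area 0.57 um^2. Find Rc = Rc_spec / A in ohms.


Step 1: Convert area to cm^2: 0.57 um^2 = 5.7000e-09 cm^2
Step 2: Rc = Rc_spec / A = 7.231e-07 / 5.7000e-09
Step 3: Rc = 1.27e+02 ohms

1.27e+02


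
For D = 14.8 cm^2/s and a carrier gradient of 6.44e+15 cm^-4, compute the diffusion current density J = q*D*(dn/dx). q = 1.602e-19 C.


Step 1: J = q * D * (dn/dx)
Step 2: J = 1.602e-19 * 14.8 * 6.44e+15
Step 3: J = 1.53e-02 A/cm^2

1.53e-02


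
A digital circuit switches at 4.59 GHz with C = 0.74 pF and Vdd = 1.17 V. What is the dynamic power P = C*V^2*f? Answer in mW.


Step 1: V^2 = 1.17^2 = 1.3689 V^2
Step 2: P = C*V^2*f = 0.74e-12 F * 1.3689 * 4.59e9 Hz
Step 3: P = 4.64960574e-03 W
Step 4: P = 4.65 mW

4.65


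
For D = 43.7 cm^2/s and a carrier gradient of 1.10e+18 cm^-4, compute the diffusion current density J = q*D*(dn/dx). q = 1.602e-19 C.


Step 1: J = q * D * (dn/dx)
Step 2: J = 1.602e-19 * 43.7 * 1.10e+18
Step 3: J = 7.70e+00 A/cm^2

7.70e+00


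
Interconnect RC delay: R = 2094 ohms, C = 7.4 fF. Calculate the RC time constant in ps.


Step 1: tau = R * C
Step 2: tau = 2094 * 7.4 fF = 2094 * 7.4e-15 F
Step 3: tau = 1.54956e-11 s = 15.4956 ps

15.4956


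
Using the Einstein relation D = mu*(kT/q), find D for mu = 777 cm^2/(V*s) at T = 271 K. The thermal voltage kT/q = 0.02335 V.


Step 1: D = mu * (kT/q)
Step 2: D = 777 * 0.02335
Step 3: D = 18.14 cm^2/s

18.14


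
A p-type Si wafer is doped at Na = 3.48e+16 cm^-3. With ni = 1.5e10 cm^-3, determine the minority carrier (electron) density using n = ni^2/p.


Step 1: Majority hole concentration p ≈ Na = 3.48e+16 cm^-3
Step 2: n = ni^2 / Na = (1.5e10)^2 / 3.48e+16
Step 3: n = 6.47e+03 cm^-3

6.47e+03


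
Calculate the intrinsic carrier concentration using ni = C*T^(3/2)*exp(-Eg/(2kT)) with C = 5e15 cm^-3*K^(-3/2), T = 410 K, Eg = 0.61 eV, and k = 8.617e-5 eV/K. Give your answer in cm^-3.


Step 1: Compute kT = 8.617e-5 * 410 = 0.0353297 eV
Step 2: Exponent = -Eg/(2kT) = -0.61/(2*0.0353297) = -8.63296
Step 3: T^(3/2) = 410^1.5 = 8301.87
Step 4: ni = 5e15 * 8301.87 * exp(-8.63296) = 7.39e+15 cm^-3

7.39e+15


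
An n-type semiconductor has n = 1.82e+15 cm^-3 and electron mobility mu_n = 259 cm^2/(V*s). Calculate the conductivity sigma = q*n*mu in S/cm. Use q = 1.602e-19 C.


Step 1: sigma = q * n * mu
Step 2: sigma = 1.602e-19 * 1.82e+15 * 259
Step 3: sigma = 7.552e-02 S/cm

7.552e-02


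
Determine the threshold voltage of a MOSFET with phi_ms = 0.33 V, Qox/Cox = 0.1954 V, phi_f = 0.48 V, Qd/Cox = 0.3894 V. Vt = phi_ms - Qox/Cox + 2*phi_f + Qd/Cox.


Step 1: Vt = phi_ms - Qox/Cox + 2*phi_f + Qd/Cox
Step 2: Vt = 0.33 - 0.1954 + 2*0.48 + 0.3894
Step 3: Vt = 0.33 - 0.1954 + 0.96 + 0.3894
Step 4: Vt = 1.484 V

1.484


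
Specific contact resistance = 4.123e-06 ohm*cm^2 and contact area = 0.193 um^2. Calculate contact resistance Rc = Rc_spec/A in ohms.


Step 1: Convert area to cm^2: 0.193 um^2 = 1.9300e-09 cm^2
Step 2: Rc = Rc_spec / A = 4.123e-06 / 1.9300e-09
Step 3: Rc = 2.14e+03 ohms

2.14e+03


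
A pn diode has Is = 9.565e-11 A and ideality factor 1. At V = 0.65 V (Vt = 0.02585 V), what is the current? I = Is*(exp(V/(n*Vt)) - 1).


Step 1: V/(n*Vt) = 0.65/(1*0.02585) = 25.1451
Step 2: exp(25.1451) = 8.3249e+10
Step 3: I = 9.565e-11 * (8.3249e+10 - 1) = 7.96e+00 A

7.96e+00


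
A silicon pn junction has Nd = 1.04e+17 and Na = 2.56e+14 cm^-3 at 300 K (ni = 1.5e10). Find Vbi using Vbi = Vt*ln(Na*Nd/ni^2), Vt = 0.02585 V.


Step 1: Compute Na*Nd/ni^2 = 2.56e+14 * 1.04e+17 / (1.5e10)^2 = 1.1833e+11
Step 2: ln(1.1833e+11) = 25.4967
Step 3: Vbi = 0.02585 * 25.4967 = 0.659 V

0.659


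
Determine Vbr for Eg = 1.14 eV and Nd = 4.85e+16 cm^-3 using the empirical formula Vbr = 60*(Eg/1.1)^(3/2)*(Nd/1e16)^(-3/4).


Step 1: Eg/1.1 = 1.14/1.1 = 1.036364
Step 2: (Eg/1.1)^1.5 = 1.036364^1.5 = 1.055039
Step 3: (Nd/1e16)^(-0.75) = (4.85)^(-0.75) = 0.305980
Step 4: Vbr = 60 * 1.055039 * 0.305980 = 19.4 V

19.4


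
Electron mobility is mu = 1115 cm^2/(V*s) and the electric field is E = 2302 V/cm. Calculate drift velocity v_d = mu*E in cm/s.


Step 1: v_d = mu * E
Step 2: v_d = 1115 * 2302 = 2566730
Step 3: v_d = 2.57e+06 cm/s

2.57e+06


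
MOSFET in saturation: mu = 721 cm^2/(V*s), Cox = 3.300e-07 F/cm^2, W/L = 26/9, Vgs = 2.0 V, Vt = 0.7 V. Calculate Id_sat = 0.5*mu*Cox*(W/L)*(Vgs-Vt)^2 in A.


Step 1: Overdrive voltage Vov = Vgs - Vt = 2.0 - 0.7 = 1.3 V
Step 2: W/L = 26/9 = 2.88889
Step 3: Id = 0.5 * 721 * 3.300e-07 * 2.88889 * 1.3^2
Step 4: Id = 5.81e-04 A

5.81e-04


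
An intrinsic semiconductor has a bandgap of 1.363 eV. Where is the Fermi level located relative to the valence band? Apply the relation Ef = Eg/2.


Step 1: For an intrinsic semiconductor, the Fermi level sits at midgap.
Step 2: Ef = Eg / 2 = 1.363 / 2 = 0.6815 eV

0.6815


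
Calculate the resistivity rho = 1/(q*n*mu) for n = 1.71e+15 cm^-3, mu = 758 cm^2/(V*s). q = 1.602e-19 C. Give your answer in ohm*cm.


Step 1: sigma = q * n * mu = 1.602e-19 * 1.71e+15 * 758 = 2.07648e-01 S/cm
Step 2: rho = 1 / sigma = 1 / 2.07648e-01 = 4.816 ohm*cm

4.816


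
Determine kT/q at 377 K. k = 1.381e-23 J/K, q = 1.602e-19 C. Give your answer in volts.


Step 1: kT = 1.381e-23 * 377 = 5.20637e-21 J
Step 2: Vt = kT/q = 5.20637e-21 / 1.602e-19
Step 3: Vt = 0.0325 V

0.0325


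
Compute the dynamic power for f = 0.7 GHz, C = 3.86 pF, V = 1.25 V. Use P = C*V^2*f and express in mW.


Step 1: V^2 = 1.25^2 = 1.5625 V^2
Step 2: P = C*V^2*f = 3.86e-12 F * 1.5625 * 0.7e9 Hz
Step 3: P = 4.221875e-03 W
Step 4: P = 4.222 mW

4.222


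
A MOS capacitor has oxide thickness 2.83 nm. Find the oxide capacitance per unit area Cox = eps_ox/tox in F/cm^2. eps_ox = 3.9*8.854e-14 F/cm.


Step 1: eps_ox = 3.9 * 8.854e-14 = 3.45306e-13 F/cm
Step 2: tox in cm = 2.83 nm * 1e-7 = 2.8300e-07 cm
Step 3: Cox = 3.45306e-13 / 2.8300e-07 = 1.22e-06 F/cm^2

1.22e-06


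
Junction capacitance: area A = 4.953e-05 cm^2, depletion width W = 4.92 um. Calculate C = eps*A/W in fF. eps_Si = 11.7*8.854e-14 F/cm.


Step 1: eps_Si = 11.7 * 8.854e-14 = 1.035918e-12 F/cm
Step 2: W in cm = 4.92 * 1e-4 = 4.92e-04 cm
Step 3: C = 1.035918e-12 * 4.953e-05 / 4.92e-04 = 1.042866e-13 F
Step 4: C = 104.29 fF

104.29


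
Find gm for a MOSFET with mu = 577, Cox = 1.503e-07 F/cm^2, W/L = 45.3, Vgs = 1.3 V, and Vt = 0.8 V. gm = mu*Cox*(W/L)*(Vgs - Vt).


Step 1: Vov = Vgs - Vt = 1.3 - 0.8 = 0.5 V
Step 2: gm = mu * Cox * (W/L) * Vov
Step 3: gm = 577 * 1.503e-07 * 45.3 * 0.5 = 1.96e-03 S

1.96e-03


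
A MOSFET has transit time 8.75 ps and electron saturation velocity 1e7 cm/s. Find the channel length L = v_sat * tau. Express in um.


Step 1: tau in seconds = 8.75 ps * 1e-12 = 8.7500e-12 s
Step 2: L = v_sat * tau = 1e7 * 8.7500e-12 = 8.7500e-05 cm
Step 3: L in um = 8.7500e-05 * 1e4 = 0.875 um

0.875


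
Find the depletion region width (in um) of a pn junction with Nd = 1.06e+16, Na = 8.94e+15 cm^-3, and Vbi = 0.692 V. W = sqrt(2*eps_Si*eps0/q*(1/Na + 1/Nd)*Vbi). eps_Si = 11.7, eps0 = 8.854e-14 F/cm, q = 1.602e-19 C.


Step 1: 1/Na + 1/Nd = 1/8.94e+15 + 1/1.06e+16 = 2.06196e-16
Step 2: 2*eps*eps0/q = 2*11.7*8.854e-14/1.602e-19 = 1.293281e+07
Step 3: W^2 = 1.293281e+07 * 2.06196e-16 * 0.692 = 1.84535e-09
Step 4: W = sqrt(1.84535e-09) = 4.296e-05 cm = 0.4296 um

0.4296


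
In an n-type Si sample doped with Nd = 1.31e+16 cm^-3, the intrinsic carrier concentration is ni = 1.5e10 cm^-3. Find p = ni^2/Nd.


Step 1: Since Nd >> ni, n ≈ Nd = 1.31e+16 cm^-3
Step 2: p = ni^2 / n = (1.5e10)^2 / 1.31e+16
Step 3: p = 2.25e20 / 1.31e+16 = 1.72e+04 cm^-3

1.72e+04


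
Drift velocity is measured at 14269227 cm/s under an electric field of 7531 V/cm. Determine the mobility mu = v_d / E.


Step 1: mu = v_d / E
Step 2: mu = 14269227 / 7531
Step 3: mu = 1894.73 cm^2/(V*s)

1894.73


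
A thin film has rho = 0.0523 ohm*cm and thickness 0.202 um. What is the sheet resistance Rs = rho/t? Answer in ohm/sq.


Step 1: Convert thickness to cm: t = 0.202 um = 2.0200e-05 cm
Step 2: Rs = rho / t = 0.0523 / 2.0200e-05
Step 3: Rs = 2589.1 ohm/sq

2589.1


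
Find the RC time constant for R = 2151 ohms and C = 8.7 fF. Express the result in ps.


Step 1: tau = R * C
Step 2: tau = 2151 * 8.7 fF = 2151 * 8.7e-15 F
Step 3: tau = 1.87137e-11 s = 18.7137 ps

18.7137


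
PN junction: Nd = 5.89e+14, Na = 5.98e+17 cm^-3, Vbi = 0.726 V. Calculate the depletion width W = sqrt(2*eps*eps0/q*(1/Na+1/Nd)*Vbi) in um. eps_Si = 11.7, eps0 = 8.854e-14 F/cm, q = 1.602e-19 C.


Step 1: 1/Na + 1/Nd = 1/5.98e+17 + 1/5.89e+14 = 1.69947e-15
Step 2: 2*eps*eps0/q = 2*11.7*8.854e-14/1.602e-19 = 1.293281e+07
Step 3: W^2 = 1.293281e+07 * 1.69947e-15 * 0.726 = 1.59567e-08
Step 4: W = sqrt(1.59567e-08) = 1.263e-04 cm = 1.263 um

1.263


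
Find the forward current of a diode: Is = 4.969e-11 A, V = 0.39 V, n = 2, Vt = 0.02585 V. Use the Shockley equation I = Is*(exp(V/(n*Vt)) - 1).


Step 1: V/(n*Vt) = 0.39/(2*0.02585) = 7.5435
Step 2: exp(7.5435) = 1.8884e+03
Step 3: I = 4.969e-11 * (1.8884e+03 - 1) = 9.38e-08 A

9.38e-08


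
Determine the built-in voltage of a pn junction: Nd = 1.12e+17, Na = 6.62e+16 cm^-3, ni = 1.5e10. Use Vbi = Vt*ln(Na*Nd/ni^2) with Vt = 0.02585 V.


Step 1: Compute Na*Nd/ni^2 = 6.62e+16 * 1.12e+17 / (1.5e10)^2 = 3.2953e+13
Step 2: ln(3.2953e+13) = 31.1261
Step 3: Vbi = 0.02585 * 31.1261 = 0.805 V

0.805


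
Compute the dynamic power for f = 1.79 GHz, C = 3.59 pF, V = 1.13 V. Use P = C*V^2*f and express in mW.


Step 1: V^2 = 1.13^2 = 1.2769 V^2
Step 2: P = C*V^2*f = 3.59e-12 F * 1.2769 * 1.79e9 Hz
Step 3: P = 8.20548709e-03 W
Step 4: P = 8.205 mW

8.205


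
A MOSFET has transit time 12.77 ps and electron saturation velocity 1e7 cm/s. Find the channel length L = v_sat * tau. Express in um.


Step 1: tau in seconds = 12.77 ps * 1e-12 = 1.2770e-11 s
Step 2: L = v_sat * tau = 1e7 * 1.2770e-11 = 1.2770e-04 cm
Step 3: L in um = 1.2770e-04 * 1e4 = 1.277 um

1.277


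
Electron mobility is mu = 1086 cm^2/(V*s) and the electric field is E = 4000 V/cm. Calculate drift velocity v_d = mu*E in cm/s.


Step 1: v_d = mu * E
Step 2: v_d = 1086 * 4000 = 4344000
Step 3: v_d = 4.34e+06 cm/s

4.34e+06


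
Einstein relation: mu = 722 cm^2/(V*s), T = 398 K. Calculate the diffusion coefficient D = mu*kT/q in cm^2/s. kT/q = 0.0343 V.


Step 1: D = mu * (kT/q)
Step 2: D = 722 * 0.0343
Step 3: D = 24.76 cm^2/s

24.76


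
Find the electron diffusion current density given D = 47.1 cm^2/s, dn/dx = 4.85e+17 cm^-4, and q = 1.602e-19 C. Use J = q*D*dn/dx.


Step 1: J = q * D * (dn/dx)
Step 2: J = 1.602e-19 * 47.1 * 4.85e+17
Step 3: J = 3.66e+00 A/cm^2

3.66e+00


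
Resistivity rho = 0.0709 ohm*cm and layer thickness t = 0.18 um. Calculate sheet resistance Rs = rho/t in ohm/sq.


Step 1: Convert thickness to cm: t = 0.18 um = 1.8000e-05 cm
Step 2: Rs = rho / t = 0.0709 / 1.8000e-05
Step 3: Rs = 3938.9 ohm/sq

3938.9


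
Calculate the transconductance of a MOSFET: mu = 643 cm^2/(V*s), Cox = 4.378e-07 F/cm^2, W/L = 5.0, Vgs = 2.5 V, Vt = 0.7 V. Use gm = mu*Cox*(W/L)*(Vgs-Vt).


Step 1: Vov = Vgs - Vt = 2.5 - 0.7 = 1.8 V
Step 2: gm = mu * Cox * (W/L) * Vov
Step 3: gm = 643 * 4.378e-07 * 5.0 * 1.8 = 2.53e-03 S

2.53e-03


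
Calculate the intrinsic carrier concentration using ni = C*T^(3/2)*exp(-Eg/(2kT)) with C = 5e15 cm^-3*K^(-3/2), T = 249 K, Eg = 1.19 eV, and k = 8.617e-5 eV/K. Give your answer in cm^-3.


Step 1: Compute kT = 8.617e-5 * 249 = 0.02145633 eV
Step 2: Exponent = -Eg/(2kT) = -1.19/(2*0.02145633) = -27.73074
Step 3: T^(3/2) = 249^1.5 = 3929.15
Step 4: ni = 5e15 * 3929.15 * exp(-27.73074) = 1.78e+07 cm^-3

1.78e+07


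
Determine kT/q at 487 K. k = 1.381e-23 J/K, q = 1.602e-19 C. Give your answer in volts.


Step 1: kT = 1.381e-23 * 487 = 6.72547e-21 J
Step 2: Vt = kT/q = 6.72547e-21 / 1.602e-19
Step 3: Vt = 0.04198 V

0.04198


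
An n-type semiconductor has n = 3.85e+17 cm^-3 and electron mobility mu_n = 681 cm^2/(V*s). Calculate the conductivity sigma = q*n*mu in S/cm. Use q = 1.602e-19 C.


Step 1: sigma = q * n * mu
Step 2: sigma = 1.602e-19 * 3.85e+17 * 681
Step 3: sigma = 4.200e+01 S/cm

4.200e+01


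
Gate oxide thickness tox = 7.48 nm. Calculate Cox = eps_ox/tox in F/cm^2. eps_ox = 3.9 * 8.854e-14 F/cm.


Step 1: eps_ox = 3.9 * 8.854e-14 = 3.45306e-13 F/cm
Step 2: tox in cm = 7.48 nm * 1e-7 = 7.4800e-07 cm
Step 3: Cox = 3.45306e-13 / 7.4800e-07 = 4.62e-07 F/cm^2

4.62e-07


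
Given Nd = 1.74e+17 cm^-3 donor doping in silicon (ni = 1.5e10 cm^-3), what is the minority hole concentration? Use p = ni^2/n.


Step 1: Since Nd >> ni, n ≈ Nd = 1.74e+17 cm^-3
Step 2: p = ni^2 / n = (1.5e10)^2 / 1.74e+17
Step 3: p = 2.25e20 / 1.74e+17 = 1.29e+03 cm^-3

1.29e+03


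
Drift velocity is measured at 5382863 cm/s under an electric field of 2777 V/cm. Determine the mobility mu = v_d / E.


Step 1: mu = v_d / E
Step 2: mu = 5382863 / 2777
Step 3: mu = 1938.37 cm^2/(V*s)

1938.37


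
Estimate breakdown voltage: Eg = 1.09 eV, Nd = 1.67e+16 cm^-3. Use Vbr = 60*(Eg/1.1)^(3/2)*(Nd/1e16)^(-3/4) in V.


Step 1: Eg/1.1 = 1.09/1.1 = 0.990909
Step 2: (Eg/1.1)^1.5 = 0.990909^1.5 = 0.986395
Step 3: (Nd/1e16)^(-0.75) = (1.67)^(-0.75) = 0.680711
Step 4: Vbr = 60 * 0.986395 * 0.680711 = 40.3 V

40.3


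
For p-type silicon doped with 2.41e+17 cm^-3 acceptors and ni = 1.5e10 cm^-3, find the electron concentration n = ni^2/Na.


Step 1: Majority hole concentration p ≈ Na = 2.41e+17 cm^-3
Step 2: n = ni^2 / Na = (1.5e10)^2 / 2.41e+17
Step 3: n = 9.34e+02 cm^-3

9.34e+02


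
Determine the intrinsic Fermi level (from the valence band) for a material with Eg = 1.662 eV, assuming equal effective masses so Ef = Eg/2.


Step 1: For an intrinsic semiconductor, the Fermi level sits at midgap.
Step 2: Ef = Eg / 2 = 1.662 / 2 = 0.831 eV

0.831


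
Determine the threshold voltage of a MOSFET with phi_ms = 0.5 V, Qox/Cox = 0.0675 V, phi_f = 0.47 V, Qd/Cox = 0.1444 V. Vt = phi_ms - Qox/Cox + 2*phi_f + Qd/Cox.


Step 1: Vt = phi_ms - Qox/Cox + 2*phi_f + Qd/Cox
Step 2: Vt = 0.5 - 0.0675 + 2*0.47 + 0.1444
Step 3: Vt = 0.5 - 0.0675 + 0.94 + 0.1444
Step 4: Vt = 1.5169 V

1.5169


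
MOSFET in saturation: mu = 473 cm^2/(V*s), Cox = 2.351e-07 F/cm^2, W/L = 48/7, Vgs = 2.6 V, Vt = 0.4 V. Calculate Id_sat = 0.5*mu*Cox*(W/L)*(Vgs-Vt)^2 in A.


Step 1: Overdrive voltage Vov = Vgs - Vt = 2.6 - 0.4 = 2.2 V
Step 2: W/L = 48/7 = 6.85714
Step 3: Id = 0.5 * 473 * 2.351e-07 * 6.85714 * 2.2^2
Step 4: Id = 1.85e-03 A

1.85e-03


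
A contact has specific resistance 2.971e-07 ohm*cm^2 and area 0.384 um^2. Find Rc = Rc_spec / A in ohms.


Step 1: Convert area to cm^2: 0.384 um^2 = 3.8400e-09 cm^2
Step 2: Rc = Rc_spec / A = 2.971e-07 / 3.8400e-09
Step 3: Rc = 7.74e+01 ohms

7.74e+01


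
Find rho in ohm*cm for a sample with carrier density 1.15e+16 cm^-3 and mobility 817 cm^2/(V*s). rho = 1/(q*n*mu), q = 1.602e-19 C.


Step 1: sigma = q * n * mu = 1.602e-19 * 1.15e+16 * 817 = 1.50516e+00 S/cm
Step 2: rho = 1 / sigma = 1 / 1.50516e+00 = 0.6644 ohm*cm

0.6644


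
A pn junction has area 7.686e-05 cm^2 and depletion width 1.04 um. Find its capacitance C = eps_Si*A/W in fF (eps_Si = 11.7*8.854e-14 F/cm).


Step 1: eps_Si = 11.7 * 8.854e-14 = 1.035918e-12 F/cm
Step 2: W in cm = 1.04 * 1e-4 = 1.04e-04 cm
Step 3: C = 1.035918e-12 * 7.686e-05 / 1.04e-04 = 7.655832e-13 F
Step 4: C = 765.58 fF

765.58


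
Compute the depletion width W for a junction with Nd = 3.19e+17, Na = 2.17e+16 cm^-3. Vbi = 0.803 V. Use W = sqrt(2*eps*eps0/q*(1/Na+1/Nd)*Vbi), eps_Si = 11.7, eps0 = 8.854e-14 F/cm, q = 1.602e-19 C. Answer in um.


Step 1: 1/Na + 1/Nd = 1/2.17e+16 + 1/3.19e+17 = 4.92177e-17
Step 2: 2*eps*eps0/q = 2*11.7*8.854e-14/1.602e-19 = 1.293281e+07
Step 3: W^2 = 1.293281e+07 * 4.92177e-17 * 0.803 = 5.11128e-10
Step 4: W = sqrt(5.11128e-10) = 2.261e-05 cm = 0.2261 um

0.2261


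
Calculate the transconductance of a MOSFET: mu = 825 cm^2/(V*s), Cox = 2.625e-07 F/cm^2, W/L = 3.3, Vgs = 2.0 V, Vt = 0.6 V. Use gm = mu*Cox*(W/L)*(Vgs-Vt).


Step 1: Vov = Vgs - Vt = 2.0 - 0.6 = 1.4 V
Step 2: gm = mu * Cox * (W/L) * Vov
Step 3: gm = 825 * 2.625e-07 * 3.3 * 1.4 = 1.00e-03 S

1.00e-03


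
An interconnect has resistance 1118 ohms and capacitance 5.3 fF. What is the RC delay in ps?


Step 1: tau = R * C
Step 2: tau = 1118 * 5.3 fF = 1118 * 5.3e-15 F
Step 3: tau = 5.9254e-12 s = 5.9254 ps

5.9254


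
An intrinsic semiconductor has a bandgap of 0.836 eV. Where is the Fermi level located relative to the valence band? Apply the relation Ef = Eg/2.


Step 1: For an intrinsic semiconductor, the Fermi level sits at midgap.
Step 2: Ef = Eg / 2 = 0.836 / 2 = 0.418 eV

0.418


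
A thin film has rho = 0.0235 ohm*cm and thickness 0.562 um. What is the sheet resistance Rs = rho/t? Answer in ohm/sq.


Step 1: Convert thickness to cm: t = 0.562 um = 5.6200e-05 cm
Step 2: Rs = rho / t = 0.0235 / 5.6200e-05
Step 3: Rs = 418.1 ohm/sq

418.1


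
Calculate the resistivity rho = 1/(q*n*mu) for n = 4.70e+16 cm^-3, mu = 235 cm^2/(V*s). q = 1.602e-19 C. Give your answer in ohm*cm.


Step 1: sigma = q * n * mu = 1.602e-19 * 4.70e+16 * 235 = 1.76941e+00 S/cm
Step 2: rho = 1 / sigma = 1 / 1.76941e+00 = 0.5652 ohm*cm

0.5652


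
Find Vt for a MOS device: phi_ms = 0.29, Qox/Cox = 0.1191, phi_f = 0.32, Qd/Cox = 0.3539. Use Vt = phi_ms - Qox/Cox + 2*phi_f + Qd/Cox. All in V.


Step 1: Vt = phi_ms - Qox/Cox + 2*phi_f + Qd/Cox
Step 2: Vt = 0.29 - 0.1191 + 2*0.32 + 0.3539
Step 3: Vt = 0.29 - 0.1191 + 0.64 + 0.3539
Step 4: Vt = 1.1648 V

1.1648


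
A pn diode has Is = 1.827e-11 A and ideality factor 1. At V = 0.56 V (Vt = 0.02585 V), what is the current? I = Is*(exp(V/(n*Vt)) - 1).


Step 1: V/(n*Vt) = 0.56/(1*0.02585) = 21.6634
Step 2: exp(21.6634) = 2.5603e+09
Step 3: I = 1.827e-11 * (2.5603e+09 - 1) = 4.68e-02 A

4.68e-02


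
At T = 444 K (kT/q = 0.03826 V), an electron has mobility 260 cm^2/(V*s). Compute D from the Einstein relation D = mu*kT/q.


Step 1: D = mu * (kT/q)
Step 2: D = 260 * 0.03826
Step 3: D = 9.95 cm^2/s

9.95


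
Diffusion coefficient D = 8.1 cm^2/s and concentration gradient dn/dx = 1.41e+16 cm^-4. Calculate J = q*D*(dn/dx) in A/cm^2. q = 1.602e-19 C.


Step 1: J = q * D * (dn/dx)
Step 2: J = 1.602e-19 * 8.1 * 1.41e+16
Step 3: J = 1.83e-02 A/cm^2

1.83e-02


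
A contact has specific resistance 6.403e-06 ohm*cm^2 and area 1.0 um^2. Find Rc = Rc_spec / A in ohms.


Step 1: Convert area to cm^2: 1.0 um^2 = 1.0000e-08 cm^2
Step 2: Rc = Rc_spec / A = 6.403e-06 / 1.0000e-08
Step 3: Rc = 6.40e+02 ohms

6.40e+02


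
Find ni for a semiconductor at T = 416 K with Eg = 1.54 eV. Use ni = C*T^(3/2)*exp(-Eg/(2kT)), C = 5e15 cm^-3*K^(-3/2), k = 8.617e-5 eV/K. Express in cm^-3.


Step 1: Compute kT = 8.617e-5 * 416 = 0.03584672 eV
Step 2: Exponent = -Eg/(2kT) = -1.54/(2*0.03584672) = -21.48035
Step 3: T^(3/2) = 416^1.5 = 8484.77
Step 4: ni = 5e15 * 8484.77 * exp(-21.48035) = 1.99e+10 cm^-3

1.99e+10


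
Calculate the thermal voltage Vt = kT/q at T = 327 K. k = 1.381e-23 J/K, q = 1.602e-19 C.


Step 1: kT = 1.381e-23 * 327 = 4.51587e-21 J
Step 2: Vt = kT/q = 4.51587e-21 / 1.602e-19
Step 3: Vt = 0.02819 V

0.02819


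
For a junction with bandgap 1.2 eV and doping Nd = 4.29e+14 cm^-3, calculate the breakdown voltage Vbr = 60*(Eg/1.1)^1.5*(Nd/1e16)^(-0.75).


Step 1: Eg/1.1 = 1.2/1.1 = 1.090909
Step 2: (Eg/1.1)^1.5 = 1.090909^1.5 = 1.139417
Step 3: (Nd/1e16)^(-0.75) = (0.0429)^(-0.75) = 10.608575
Step 4: Vbr = 60 * 1.139417 * 10.608575 = 725.3 V

725.3


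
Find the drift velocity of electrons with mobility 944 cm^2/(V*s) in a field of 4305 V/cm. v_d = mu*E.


Step 1: v_d = mu * E
Step 2: v_d = 944 * 4305 = 4063920
Step 3: v_d = 4.06e+06 cm/s

4.06e+06


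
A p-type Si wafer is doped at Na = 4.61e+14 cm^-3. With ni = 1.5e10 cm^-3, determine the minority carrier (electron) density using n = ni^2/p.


Step 1: Majority hole concentration p ≈ Na = 4.61e+14 cm^-3
Step 2: n = ni^2 / Na = (1.5e10)^2 / 4.61e+14
Step 3: n = 4.88e+05 cm^-3

4.88e+05


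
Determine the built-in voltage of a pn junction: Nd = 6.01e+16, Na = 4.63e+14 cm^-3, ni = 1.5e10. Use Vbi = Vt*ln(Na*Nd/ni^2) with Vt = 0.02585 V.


Step 1: Compute Na*Nd/ni^2 = 4.63e+14 * 6.01e+16 / (1.5e10)^2 = 1.2367e+11
Step 2: ln(1.2367e+11) = 25.5409
Step 3: Vbi = 0.02585 * 25.5409 = 0.66 V

0.66


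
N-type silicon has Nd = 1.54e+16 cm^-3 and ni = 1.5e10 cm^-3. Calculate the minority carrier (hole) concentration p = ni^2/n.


Step 1: Since Nd >> ni, n ≈ Nd = 1.54e+16 cm^-3
Step 2: p = ni^2 / n = (1.5e10)^2 / 1.54e+16
Step 3: p = 2.25e20 / 1.54e+16 = 1.46e+04 cm^-3

1.46e+04


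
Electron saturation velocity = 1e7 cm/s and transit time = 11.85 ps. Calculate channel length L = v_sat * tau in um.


Step 1: tau in seconds = 11.85 ps * 1e-12 = 1.1850e-11 s
Step 2: L = v_sat * tau = 1e7 * 1.1850e-11 = 1.1850e-04 cm
Step 3: L in um = 1.1850e-04 * 1e4 = 1.185 um

1.185


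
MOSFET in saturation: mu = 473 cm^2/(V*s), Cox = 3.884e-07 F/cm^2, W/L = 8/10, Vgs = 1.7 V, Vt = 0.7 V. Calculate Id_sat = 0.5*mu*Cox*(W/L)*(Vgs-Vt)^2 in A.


Step 1: Overdrive voltage Vov = Vgs - Vt = 1.7 - 0.7 = 1.0 V
Step 2: W/L = 8/10 = 0.8
Step 3: Id = 0.5 * 473 * 3.884e-07 * 0.8 * 1.0^2
Step 4: Id = 7.35e-05 A

7.35e-05


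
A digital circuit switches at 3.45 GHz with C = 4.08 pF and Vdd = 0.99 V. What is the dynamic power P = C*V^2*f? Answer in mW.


Step 1: V^2 = 0.99^2 = 0.9801 V^2
Step 2: P = C*V^2*f = 4.08e-12 F * 0.9801 * 3.45e9 Hz
Step 3: P = 1.37958876e-02 W
Step 4: P = 13.796 mW

13.796


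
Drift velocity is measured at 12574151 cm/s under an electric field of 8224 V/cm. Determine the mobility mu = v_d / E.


Step 1: mu = v_d / E
Step 2: mu = 12574151 / 8224
Step 3: mu = 1528.96 cm^2/(V*s)

1528.96


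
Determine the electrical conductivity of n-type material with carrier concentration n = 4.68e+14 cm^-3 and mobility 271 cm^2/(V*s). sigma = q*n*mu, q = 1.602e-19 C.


Step 1: sigma = q * n * mu
Step 2: sigma = 1.602e-19 * 4.68e+14 * 271
Step 3: sigma = 2.032e-02 S/cm

2.032e-02


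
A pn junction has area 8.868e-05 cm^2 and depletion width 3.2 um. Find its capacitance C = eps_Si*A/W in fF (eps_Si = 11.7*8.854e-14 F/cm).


Step 1: eps_Si = 11.7 * 8.854e-14 = 1.035918e-12 F/cm
Step 2: W in cm = 3.2 * 1e-4 = 3.20e-04 cm
Step 3: C = 1.035918e-12 * 8.868e-05 / 3.20e-04 = 2.870788e-13 F
Step 4: C = 287.08 fF

287.08


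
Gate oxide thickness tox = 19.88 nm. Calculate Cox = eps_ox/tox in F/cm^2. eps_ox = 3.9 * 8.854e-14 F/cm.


Step 1: eps_ox = 3.9 * 8.854e-14 = 3.45306e-13 F/cm
Step 2: tox in cm = 19.88 nm * 1e-7 = 1.9880e-06 cm
Step 3: Cox = 3.45306e-13 / 1.9880e-06 = 1.74e-07 F/cm^2

1.74e-07


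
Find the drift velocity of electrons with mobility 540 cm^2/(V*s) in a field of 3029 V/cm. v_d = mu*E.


Step 1: v_d = mu * E
Step 2: v_d = 540 * 3029 = 1635660
Step 3: v_d = 1.64e+06 cm/s

1.64e+06


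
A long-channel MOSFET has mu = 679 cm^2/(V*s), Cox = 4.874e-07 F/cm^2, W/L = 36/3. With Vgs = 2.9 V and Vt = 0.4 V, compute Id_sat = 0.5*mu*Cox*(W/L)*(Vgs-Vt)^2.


Step 1: Overdrive voltage Vov = Vgs - Vt = 2.9 - 0.4 = 2.5 V
Step 2: W/L = 36/3 = 12
Step 3: Id = 0.5 * 679 * 4.874e-07 * 12 * 2.5^2
Step 4: Id = 1.24e-02 A

1.24e-02


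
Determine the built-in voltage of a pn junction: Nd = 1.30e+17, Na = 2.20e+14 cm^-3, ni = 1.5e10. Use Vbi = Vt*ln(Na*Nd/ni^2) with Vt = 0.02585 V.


Step 1: Compute Na*Nd/ni^2 = 2.20e+14 * 1.30e+17 / (1.5e10)^2 = 1.2711e+11
Step 2: ln(1.2711e+11) = 25.5683
Step 3: Vbi = 0.02585 * 25.5683 = 0.661 V

0.661


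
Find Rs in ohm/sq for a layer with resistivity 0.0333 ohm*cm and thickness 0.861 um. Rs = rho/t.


Step 1: Convert thickness to cm: t = 0.861 um = 8.6100e-05 cm
Step 2: Rs = rho / t = 0.0333 / 8.6100e-05
Step 3: Rs = 386.8 ohm/sq

386.8


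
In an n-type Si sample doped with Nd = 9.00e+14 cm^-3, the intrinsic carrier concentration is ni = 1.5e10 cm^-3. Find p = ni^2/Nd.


Step 1: Since Nd >> ni, n ≈ Nd = 9.00e+14 cm^-3
Step 2: p = ni^2 / n = (1.5e10)^2 / 9.00e+14
Step 3: p = 2.25e20 / 9.00e+14 = 2.50e+05 cm^-3

2.50e+05


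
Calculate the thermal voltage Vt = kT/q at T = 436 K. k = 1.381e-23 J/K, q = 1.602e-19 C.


Step 1: kT = 1.381e-23 * 436 = 6.02116e-21 J
Step 2: Vt = kT/q = 6.02116e-21 / 1.602e-19
Step 3: Vt = 0.03759 V

0.03759


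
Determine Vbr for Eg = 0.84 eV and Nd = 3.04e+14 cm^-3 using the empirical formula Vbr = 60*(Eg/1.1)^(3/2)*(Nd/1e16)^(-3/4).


Step 1: Eg/1.1 = 0.84/1.1 = 0.763636
Step 2: (Eg/1.1)^1.5 = 0.763636^1.5 = 0.667313
Step 3: (Nd/1e16)^(-0.75) = (0.0304)^(-0.75) = 13.735511
Step 4: Vbr = 60 * 0.667313 * 13.735511 = 550.0 V

550.0


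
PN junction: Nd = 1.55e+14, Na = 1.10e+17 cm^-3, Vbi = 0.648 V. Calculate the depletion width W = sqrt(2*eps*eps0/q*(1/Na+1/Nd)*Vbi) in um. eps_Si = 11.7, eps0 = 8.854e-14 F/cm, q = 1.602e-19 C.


Step 1: 1/Na + 1/Nd = 1/1.10e+17 + 1/1.55e+14 = 6.46070e-15
Step 2: 2*eps*eps0/q = 2*11.7*8.854e-14/1.602e-19 = 1.293281e+07
Step 3: W^2 = 1.293281e+07 * 6.46070e-15 * 0.648 = 5.41436e-08
Step 4: W = sqrt(5.41436e-08) = 2.327e-04 cm = 2.327 um

2.327


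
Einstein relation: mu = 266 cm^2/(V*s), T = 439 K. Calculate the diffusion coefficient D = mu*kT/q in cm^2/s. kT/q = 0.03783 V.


Step 1: D = mu * (kT/q)
Step 2: D = 266 * 0.03783
Step 3: D = 10.06 cm^2/s

10.06


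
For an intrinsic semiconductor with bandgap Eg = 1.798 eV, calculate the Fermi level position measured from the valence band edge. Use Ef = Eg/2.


Step 1: For an intrinsic semiconductor, the Fermi level sits at midgap.
Step 2: Ef = Eg / 2 = 1.798 / 2 = 0.899 eV

0.899


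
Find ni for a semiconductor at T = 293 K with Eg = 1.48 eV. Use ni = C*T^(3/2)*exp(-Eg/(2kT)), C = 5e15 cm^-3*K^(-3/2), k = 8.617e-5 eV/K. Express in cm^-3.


Step 1: Compute kT = 8.617e-5 * 293 = 0.02524781 eV
Step 2: Exponent = -Eg/(2kT) = -1.48/(2*0.02524781) = -29.30947
Step 3: T^(3/2) = 293^1.5 = 5015.35
Step 4: ni = 5e15 * 5015.35 * exp(-29.30947) = 4.68e+06 cm^-3

4.68e+06


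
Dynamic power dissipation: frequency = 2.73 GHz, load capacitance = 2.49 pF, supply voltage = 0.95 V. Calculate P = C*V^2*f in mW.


Step 1: V^2 = 0.95^2 = 0.9025 V^2
Step 2: P = C*V^2*f = 2.49e-12 F * 0.9025 * 2.73e9 Hz
Step 3: P = 6.13492425e-03 W
Step 4: P = 6.135 mW

6.135


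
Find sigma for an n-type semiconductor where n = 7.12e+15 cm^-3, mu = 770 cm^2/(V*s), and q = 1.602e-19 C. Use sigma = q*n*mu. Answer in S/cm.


Step 1: sigma = q * n * mu
Step 2: sigma = 1.602e-19 * 7.12e+15 * 770
Step 3: sigma = 8.783e-01 S/cm

8.783e-01


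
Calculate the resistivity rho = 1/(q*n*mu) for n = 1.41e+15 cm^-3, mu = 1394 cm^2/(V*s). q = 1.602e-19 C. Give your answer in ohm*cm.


Step 1: sigma = q * n * mu = 1.602e-19 * 1.41e+15 * 1394 = 3.14880e-01 S/cm
Step 2: rho = 1 / sigma = 1 / 3.14880e-01 = 3.176 ohm*cm

3.176


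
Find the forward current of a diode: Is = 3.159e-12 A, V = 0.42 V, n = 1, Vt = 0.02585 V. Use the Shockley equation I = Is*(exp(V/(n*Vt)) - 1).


Step 1: V/(n*Vt) = 0.42/(1*0.02585) = 16.2476
Step 2: exp(16.2476) = 1.1383e+07
Step 3: I = 3.159e-12 * (1.1383e+07 - 1) = 3.60e-05 A

3.60e-05


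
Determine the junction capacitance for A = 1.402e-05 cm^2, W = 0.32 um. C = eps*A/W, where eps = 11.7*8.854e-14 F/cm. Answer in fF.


Step 1: eps_Si = 11.7 * 8.854e-14 = 1.035918e-12 F/cm
Step 2: W in cm = 0.32 * 1e-4 = 3.20e-05 cm
Step 3: C = 1.035918e-12 * 1.402e-05 / 3.20e-05 = 4.538616e-13 F
Step 4: C = 453.86 fF

453.86


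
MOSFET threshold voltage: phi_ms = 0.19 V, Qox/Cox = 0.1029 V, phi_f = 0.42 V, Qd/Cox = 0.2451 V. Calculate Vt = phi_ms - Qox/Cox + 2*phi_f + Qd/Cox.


Step 1: Vt = phi_ms - Qox/Cox + 2*phi_f + Qd/Cox
Step 2: Vt = 0.19 - 0.1029 + 2*0.42 + 0.2451
Step 3: Vt = 0.19 - 0.1029 + 0.84 + 0.2451
Step 4: Vt = 1.1722 V

1.1722


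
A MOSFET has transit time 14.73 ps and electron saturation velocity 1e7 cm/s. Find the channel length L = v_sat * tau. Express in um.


Step 1: tau in seconds = 14.73 ps * 1e-12 = 1.4730e-11 s
Step 2: L = v_sat * tau = 1e7 * 1.4730e-11 = 1.4730e-04 cm
Step 3: L in um = 1.4730e-04 * 1e4 = 1.473 um

1.473


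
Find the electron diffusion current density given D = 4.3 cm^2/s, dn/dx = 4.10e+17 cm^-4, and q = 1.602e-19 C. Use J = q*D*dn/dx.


Step 1: J = q * D * (dn/dx)
Step 2: J = 1.602e-19 * 4.3 * 4.10e+17
Step 3: J = 2.82e-01 A/cm^2

2.82e-01


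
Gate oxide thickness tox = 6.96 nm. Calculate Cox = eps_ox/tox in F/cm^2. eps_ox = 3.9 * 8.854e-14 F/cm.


Step 1: eps_ox = 3.9 * 8.854e-14 = 3.45306e-13 F/cm
Step 2: tox in cm = 6.96 nm * 1e-7 = 6.9600e-07 cm
Step 3: Cox = 3.45306e-13 / 6.9600e-07 = 4.96e-07 F/cm^2

4.96e-07


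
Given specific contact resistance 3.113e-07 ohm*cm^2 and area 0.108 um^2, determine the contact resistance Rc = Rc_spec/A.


Step 1: Convert area to cm^2: 0.108 um^2 = 1.0800e-09 cm^2
Step 2: Rc = Rc_spec / A = 3.113e-07 / 1.0800e-09
Step 3: Rc = 2.88e+02 ohms

2.88e+02


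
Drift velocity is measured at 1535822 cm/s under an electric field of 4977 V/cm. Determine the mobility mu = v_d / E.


Step 1: mu = v_d / E
Step 2: mu = 1535822 / 4977
Step 3: mu = 308.58 cm^2/(V*s)

308.58


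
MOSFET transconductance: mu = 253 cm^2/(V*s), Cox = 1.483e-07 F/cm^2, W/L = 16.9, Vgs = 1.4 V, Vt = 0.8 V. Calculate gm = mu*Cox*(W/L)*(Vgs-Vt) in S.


Step 1: Vov = Vgs - Vt = 1.4 - 0.8 = 0.6 V
Step 2: gm = mu * Cox * (W/L) * Vov
Step 3: gm = 253 * 1.483e-07 * 16.9 * 0.6 = 3.80e-04 S

3.80e-04


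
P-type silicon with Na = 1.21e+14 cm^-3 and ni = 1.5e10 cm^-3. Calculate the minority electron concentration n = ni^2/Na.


Step 1: Majority hole concentration p ≈ Na = 1.21e+14 cm^-3
Step 2: n = ni^2 / Na = (1.5e10)^2 / 1.21e+14
Step 3: n = 1.86e+06 cm^-3

1.86e+06


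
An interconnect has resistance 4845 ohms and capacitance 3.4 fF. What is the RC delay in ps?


Step 1: tau = R * C
Step 2: tau = 4845 * 3.4 fF = 4845 * 3.4e-15 F
Step 3: tau = 1.6473e-11 s = 16.473 ps

16.473


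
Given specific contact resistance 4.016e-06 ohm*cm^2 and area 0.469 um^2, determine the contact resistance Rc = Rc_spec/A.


Step 1: Convert area to cm^2: 0.469 um^2 = 4.6900e-09 cm^2
Step 2: Rc = Rc_spec / A = 4.016e-06 / 4.6900e-09
Step 3: Rc = 8.56e+02 ohms

8.56e+02


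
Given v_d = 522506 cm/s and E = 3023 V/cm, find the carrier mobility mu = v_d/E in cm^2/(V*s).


Step 1: mu = v_d / E
Step 2: mu = 522506 / 3023
Step 3: mu = 172.84 cm^2/(V*s)

172.84


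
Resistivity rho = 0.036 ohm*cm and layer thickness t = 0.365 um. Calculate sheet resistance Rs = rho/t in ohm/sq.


Step 1: Convert thickness to cm: t = 0.365 um = 3.6500e-05 cm
Step 2: Rs = rho / t = 0.036 / 3.6500e-05
Step 3: Rs = 986.3 ohm/sq

986.3


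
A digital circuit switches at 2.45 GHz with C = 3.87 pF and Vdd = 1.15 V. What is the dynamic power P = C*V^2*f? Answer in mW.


Step 1: V^2 = 1.15^2 = 1.3225 V^2
Step 2: P = C*V^2*f = 3.87e-12 F * 1.3225 * 2.45e9 Hz
Step 3: P = 1.253928375e-02 W
Step 4: P = 12.539 mW

12.539


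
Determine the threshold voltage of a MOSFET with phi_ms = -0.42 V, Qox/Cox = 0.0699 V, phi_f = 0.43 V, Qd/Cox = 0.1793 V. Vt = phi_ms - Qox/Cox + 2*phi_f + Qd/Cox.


Step 1: Vt = phi_ms - Qox/Cox + 2*phi_f + Qd/Cox
Step 2: Vt = -0.42 - 0.0699 + 2*0.43 + 0.1793
Step 3: Vt = -0.42 - 0.0699 + 0.86 + 0.1793
Step 4: Vt = 0.5494 V

0.5494


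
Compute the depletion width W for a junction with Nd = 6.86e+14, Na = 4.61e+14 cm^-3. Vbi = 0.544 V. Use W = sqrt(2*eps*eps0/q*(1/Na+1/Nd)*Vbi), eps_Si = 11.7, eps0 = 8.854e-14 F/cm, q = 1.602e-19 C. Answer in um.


Step 1: 1/Na + 1/Nd = 1/4.61e+14 + 1/6.86e+14 = 3.62692e-15
Step 2: 2*eps*eps0/q = 2*11.7*8.854e-14/1.602e-19 = 1.293281e+07
Step 3: W^2 = 1.293281e+07 * 3.62692e-15 * 0.544 = 2.55170e-08
Step 4: W = sqrt(2.55170e-08) = 1.597e-04 cm = 1.597 um

1.597


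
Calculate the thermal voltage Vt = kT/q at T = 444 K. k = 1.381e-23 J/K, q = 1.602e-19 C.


Step 1: kT = 1.381e-23 * 444 = 6.13164e-21 J
Step 2: Vt = kT/q = 6.13164e-21 / 1.602e-19
Step 3: Vt = 0.03827 V

0.03827


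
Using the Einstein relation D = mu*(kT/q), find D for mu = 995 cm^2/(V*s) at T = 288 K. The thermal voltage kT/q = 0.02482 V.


Step 1: D = mu * (kT/q)
Step 2: D = 995 * 0.02482
Step 3: D = 24.7 cm^2/s

24.7


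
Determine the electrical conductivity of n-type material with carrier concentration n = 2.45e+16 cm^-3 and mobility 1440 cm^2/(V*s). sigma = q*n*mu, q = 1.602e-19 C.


Step 1: sigma = q * n * mu
Step 2: sigma = 1.602e-19 * 2.45e+16 * 1440
Step 3: sigma = 5.652e+00 S/cm

5.652e+00


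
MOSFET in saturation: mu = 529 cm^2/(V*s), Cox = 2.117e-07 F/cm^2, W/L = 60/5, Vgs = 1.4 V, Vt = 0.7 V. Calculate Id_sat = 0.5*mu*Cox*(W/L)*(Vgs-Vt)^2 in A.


Step 1: Overdrive voltage Vov = Vgs - Vt = 1.4 - 0.7 = 0.7 V
Step 2: W/L = 60/5 = 12
Step 3: Id = 0.5 * 529 * 2.117e-07 * 12 * 0.7^2
Step 4: Id = 3.29e-04 A

3.29e-04


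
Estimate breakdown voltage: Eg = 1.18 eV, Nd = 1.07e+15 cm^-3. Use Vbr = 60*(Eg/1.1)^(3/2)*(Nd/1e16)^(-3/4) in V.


Step 1: Eg/1.1 = 1.18/1.1 = 1.072727
Step 2: (Eg/1.1)^1.5 = 1.072727^1.5 = 1.111051
Step 3: (Nd/1e16)^(-0.75) = (0.107)^(-0.75) = 5.345178
Step 4: Vbr = 60 * 1.111051 * 5.345178 = 356.3 V

356.3


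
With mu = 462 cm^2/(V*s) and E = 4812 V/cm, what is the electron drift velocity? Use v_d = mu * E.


Step 1: v_d = mu * E
Step 2: v_d = 462 * 4812 = 2223144
Step 3: v_d = 2.22e+06 cm/s

2.22e+06


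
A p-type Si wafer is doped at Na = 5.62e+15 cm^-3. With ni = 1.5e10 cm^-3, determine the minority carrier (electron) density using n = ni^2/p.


Step 1: Majority hole concentration p ≈ Na = 5.62e+15 cm^-3
Step 2: n = ni^2 / Na = (1.5e10)^2 / 5.62e+15
Step 3: n = 4.00e+04 cm^-3

4.00e+04


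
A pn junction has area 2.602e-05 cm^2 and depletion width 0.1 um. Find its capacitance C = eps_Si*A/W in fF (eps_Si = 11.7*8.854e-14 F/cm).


Step 1: eps_Si = 11.7 * 8.854e-14 = 1.035918e-12 F/cm
Step 2: W in cm = 0.1 * 1e-4 = 1.00e-05 cm
Step 3: C = 1.035918e-12 * 2.602e-05 / 1.00e-05 = 2.695459e-12 F
Step 4: C = 2695.46 fF

2695.46


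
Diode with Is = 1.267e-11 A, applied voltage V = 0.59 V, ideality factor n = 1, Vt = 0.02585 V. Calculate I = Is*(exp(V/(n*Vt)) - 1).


Step 1: V/(n*Vt) = 0.59/(1*0.02585) = 22.8240
Step 2: exp(22.8240) = 8.1722e+09
Step 3: I = 1.267e-11 * (8.1722e+09 - 1) = 1.04e-01 A

1.04e-01


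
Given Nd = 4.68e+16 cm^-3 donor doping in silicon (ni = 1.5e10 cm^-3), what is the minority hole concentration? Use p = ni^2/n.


Step 1: Since Nd >> ni, n ≈ Nd = 4.68e+16 cm^-3
Step 2: p = ni^2 / n = (1.5e10)^2 / 4.68e+16
Step 3: p = 2.25e20 / 4.68e+16 = 4.81e+03 cm^-3

4.81e+03


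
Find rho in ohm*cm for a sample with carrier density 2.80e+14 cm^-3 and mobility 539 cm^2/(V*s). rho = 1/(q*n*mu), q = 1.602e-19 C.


Step 1: sigma = q * n * mu = 1.602e-19 * 2.80e+14 * 539 = 2.41774e-02 S/cm
Step 2: rho = 1 / sigma = 1 / 2.41774e-02 = 41.36 ohm*cm

41.36


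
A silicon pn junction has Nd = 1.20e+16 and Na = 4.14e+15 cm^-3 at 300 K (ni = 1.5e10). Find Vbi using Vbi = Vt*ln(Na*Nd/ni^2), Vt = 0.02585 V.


Step 1: Compute Na*Nd/ni^2 = 4.14e+15 * 1.20e+16 / (1.5e10)^2 = 2.2080e+11
Step 2: ln(2.2080e+11) = 26.1205
Step 3: Vbi = 0.02585 * 26.1205 = 0.675 V

0.675


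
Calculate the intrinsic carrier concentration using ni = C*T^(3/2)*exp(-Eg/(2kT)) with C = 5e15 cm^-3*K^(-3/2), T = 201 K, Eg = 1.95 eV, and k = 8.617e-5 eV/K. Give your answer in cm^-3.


Step 1: Compute kT = 8.617e-5 * 201 = 0.01732017 eV
Step 2: Exponent = -Eg/(2kT) = -1.95/(2*0.01732017) = -56.29275
Step 3: T^(3/2) = 201^1.5 = 2849.67
Step 4: ni = 5e15 * 2849.67 * exp(-56.29275) = 5.08e-06 cm^-3

5.08e-06


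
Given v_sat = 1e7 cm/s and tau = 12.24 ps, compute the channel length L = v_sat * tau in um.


Step 1: tau in seconds = 12.24 ps * 1e-12 = 1.2240e-11 s
Step 2: L = v_sat * tau = 1e7 * 1.2240e-11 = 1.2240e-04 cm
Step 3: L in um = 1.2240e-04 * 1e4 = 1.224 um

1.224


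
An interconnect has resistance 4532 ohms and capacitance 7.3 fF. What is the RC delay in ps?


Step 1: tau = R * C
Step 2: tau = 4532 * 7.3 fF = 4532 * 7.3e-15 F
Step 3: tau = 3.30836e-11 s = 33.0836 ps

33.0836


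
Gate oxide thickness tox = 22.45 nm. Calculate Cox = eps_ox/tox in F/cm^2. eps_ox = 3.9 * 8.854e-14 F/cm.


Step 1: eps_ox = 3.9 * 8.854e-14 = 3.45306e-13 F/cm
Step 2: tox in cm = 22.45 nm * 1e-7 = 2.2450e-06 cm
Step 3: Cox = 3.45306e-13 / 2.2450e-06 = 1.54e-07 F/cm^2

1.54e-07


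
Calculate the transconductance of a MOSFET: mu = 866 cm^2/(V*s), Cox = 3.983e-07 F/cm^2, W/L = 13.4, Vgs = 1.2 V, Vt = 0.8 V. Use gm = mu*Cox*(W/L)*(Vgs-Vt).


Step 1: Vov = Vgs - Vt = 1.2 - 0.8 = 0.4 V
Step 2: gm = mu * Cox * (W/L) * Vov
Step 3: gm = 866 * 3.983e-07 * 13.4 * 0.4 = 1.85e-03 S

1.85e-03


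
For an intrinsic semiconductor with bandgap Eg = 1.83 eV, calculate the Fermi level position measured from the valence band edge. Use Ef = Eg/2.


Step 1: For an intrinsic semiconductor, the Fermi level sits at midgap.
Step 2: Ef = Eg / 2 = 1.83 / 2 = 0.915 eV

0.915


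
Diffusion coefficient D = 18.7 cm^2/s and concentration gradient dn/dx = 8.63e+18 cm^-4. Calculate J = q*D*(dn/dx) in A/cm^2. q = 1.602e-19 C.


Step 1: J = q * D * (dn/dx)
Step 2: J = 1.602e-19 * 18.7 * 8.63e+18
Step 3: J = 2.59e+01 A/cm^2

2.59e+01


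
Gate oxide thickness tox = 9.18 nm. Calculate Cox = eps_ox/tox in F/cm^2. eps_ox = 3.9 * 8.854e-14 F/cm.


Step 1: eps_ox = 3.9 * 8.854e-14 = 3.45306e-13 F/cm
Step 2: tox in cm = 9.18 nm * 1e-7 = 9.1800e-07 cm
Step 3: Cox = 3.45306e-13 / 9.1800e-07 = 3.76e-07 F/cm^2

3.76e-07


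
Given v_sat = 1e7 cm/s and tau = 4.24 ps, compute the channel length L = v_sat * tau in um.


Step 1: tau in seconds = 4.24 ps * 1e-12 = 4.2400e-12 s
Step 2: L = v_sat * tau = 1e7 * 4.2400e-12 = 4.2400e-05 cm
Step 3: L in um = 4.2400e-05 * 1e4 = 0.424 um

0.424


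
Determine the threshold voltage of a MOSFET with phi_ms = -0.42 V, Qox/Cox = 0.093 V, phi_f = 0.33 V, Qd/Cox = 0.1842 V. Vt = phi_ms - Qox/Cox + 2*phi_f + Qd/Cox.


Step 1: Vt = phi_ms - Qox/Cox + 2*phi_f + Qd/Cox
Step 2: Vt = -0.42 - 0.093 + 2*0.33 + 0.1842
Step 3: Vt = -0.42 - 0.093 + 0.66 + 0.1842
Step 4: Vt = 0.3312 V

0.3312


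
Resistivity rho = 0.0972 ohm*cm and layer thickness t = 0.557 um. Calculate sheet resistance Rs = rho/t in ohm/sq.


Step 1: Convert thickness to cm: t = 0.557 um = 5.5700e-05 cm
Step 2: Rs = rho / t = 0.0972 / 5.5700e-05
Step 3: Rs = 1745.1 ohm/sq

1745.1


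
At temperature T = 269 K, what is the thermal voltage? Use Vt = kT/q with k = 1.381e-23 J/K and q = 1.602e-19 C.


Step 1: kT = 1.381e-23 * 269 = 3.71489e-21 J
Step 2: Vt = kT/q = 3.71489e-21 / 1.602e-19
Step 3: Vt = 0.02319 V

0.02319


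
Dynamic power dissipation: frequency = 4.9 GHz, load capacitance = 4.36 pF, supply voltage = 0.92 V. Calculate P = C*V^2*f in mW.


Step 1: V^2 = 0.92^2 = 0.8464 V^2
Step 2: P = C*V^2*f = 4.36e-12 F * 0.8464 * 4.9e9 Hz
Step 3: P = 1.80824896e-02 W
Step 4: P = 18.082 mW

18.082


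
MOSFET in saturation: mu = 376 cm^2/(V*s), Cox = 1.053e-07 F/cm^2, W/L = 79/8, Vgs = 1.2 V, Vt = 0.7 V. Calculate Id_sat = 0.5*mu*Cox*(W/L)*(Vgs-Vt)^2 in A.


Step 1: Overdrive voltage Vov = Vgs - Vt = 1.2 - 0.7 = 0.5 V
Step 2: W/L = 79/8 = 9.875
Step 3: Id = 0.5 * 376 * 1.053e-07 * 9.875 * 0.5^2
Step 4: Id = 4.89e-05 A

4.89e-05
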